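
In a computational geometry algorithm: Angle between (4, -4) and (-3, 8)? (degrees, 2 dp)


u.v = -44, |u| = sqrt(32) = 5.6569, |v| = sqrt(73) = 8.544
cos(theta) = u.v/(|u||v|) = -44/sqrt(2336) = -0.910366
theta = acos(-0.910366) = 155.56 degrees

155.56 degrees


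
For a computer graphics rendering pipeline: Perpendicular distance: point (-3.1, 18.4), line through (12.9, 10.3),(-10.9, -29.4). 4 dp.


|cross product| = 827.98
|line direction| = sqrt(2142.53) = 46.2875
Distance = 827.98/sqrt(2142.53) = 17.8878

17.8878


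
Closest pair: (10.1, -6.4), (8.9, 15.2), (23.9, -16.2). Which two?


d(P0,P1) = 21.6333, d(P0,P2) = 16.9257, d(P1,P2) = 34.7989
Closest: P0 and P2

Closest pair: (10.1, -6.4) and (23.9, -16.2), distance = 16.9257


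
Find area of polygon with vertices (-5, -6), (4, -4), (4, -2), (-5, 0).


Shoelace sum: ((-5)*(-4) - 4*(-6)) + (4*(-2) - 4*(-4)) + (4*0 - (-5)*(-2)) + ((-5)*(-6) - (-5)*0)
= 72
Area = |72|/2 = 36

36


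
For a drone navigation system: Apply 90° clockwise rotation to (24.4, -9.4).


90° CW: (x,y) -> (y, -x)
(24.4,-9.4) -> (-9.4, -24.4)

(-9.4, -24.4)


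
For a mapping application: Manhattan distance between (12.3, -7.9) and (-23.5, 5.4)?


|12.3-(-23.5)| + |(-7.9)-5.4| = 35.8 + 13.3 = 49.1

49.1


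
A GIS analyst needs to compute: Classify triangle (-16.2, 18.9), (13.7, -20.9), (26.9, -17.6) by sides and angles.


Side lengths squared: AB^2=2478.05, BC^2=185.13, CA^2=3189.86
Sorted: [185.13, 2478.05, 3189.86]
By sides: Scalene, By angles: Obtuse

Scalene, Obtuse


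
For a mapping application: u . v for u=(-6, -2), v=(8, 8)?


u . v = u_x*v_x + u_y*v_y = (-6)*8 + (-2)*8
= (-48) + (-16) = -64

-64


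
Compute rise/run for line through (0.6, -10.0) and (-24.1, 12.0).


slope = (y2-y1)/(x2-x1) = (12-(-10))/((-24.1)-0.6) = 22/(-24.7) = -0.8907

-0.8907


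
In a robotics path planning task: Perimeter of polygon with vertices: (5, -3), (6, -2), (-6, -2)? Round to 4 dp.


Sides: (5, -3)->(6, -2): sqrt(2) = 1.414214, (6, -2)->(-6, -2): sqrt(144) = 12, (-6, -2)->(5, -3): sqrt(122) = 11.045361
Sum = 24.459575
Perimeter = 24.4596

24.4596


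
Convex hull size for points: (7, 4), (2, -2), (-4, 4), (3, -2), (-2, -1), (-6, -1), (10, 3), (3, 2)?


Convex hull vertices (CCW): (-6, -1), (2, -2), (3, -2), (10, 3), (7, 4), (-4, 4)
Count = 6

6


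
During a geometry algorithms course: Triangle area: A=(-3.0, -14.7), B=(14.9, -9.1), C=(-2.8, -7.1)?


Area = |x_A(y_B-y_C) + x_B(y_C-y_A) + x_C(y_A-y_B)|/2
= |6 + 113.24 + 15.68|/2
= 134.92/2 = 67.46

67.46


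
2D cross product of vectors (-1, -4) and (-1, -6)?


u x v = u_x*v_y - u_y*v_x = (-1)*(-6) - (-4)*(-1)
= 6 - 4 = 2

2


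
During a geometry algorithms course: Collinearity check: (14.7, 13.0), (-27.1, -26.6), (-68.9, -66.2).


Cross product: ((-27.1)-14.7)*((-66.2)-13) - ((-26.6)-13)*((-68.9)-14.7)
= 0

Yes, collinear


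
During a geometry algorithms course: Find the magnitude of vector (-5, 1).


|u| = sqrt((-5)^2 + 1^2) = sqrt(26) = 5.099

5.099


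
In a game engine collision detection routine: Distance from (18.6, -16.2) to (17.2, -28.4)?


dx=-1.4, dy=-12.2
d^2 = (-1.4)^2 + (-12.2)^2 = 150.8
d = sqrt(150.8) = 12.2801

12.2801


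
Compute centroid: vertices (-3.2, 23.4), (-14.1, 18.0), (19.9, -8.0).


Centroid = ((x_A+x_B+x_C)/3, (y_A+y_B+y_C)/3)
= (((-3.2)+(-14.1)+19.9)/3, (23.4+18+(-8))/3)
= (0.8667, 11.1333)

(0.8667, 11.1333)


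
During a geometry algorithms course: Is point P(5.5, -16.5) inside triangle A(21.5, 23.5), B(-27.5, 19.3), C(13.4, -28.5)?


Cross products: AB x AP = 1892.8, BC x BP = 113.18, CA x CP = 508
All same sign? yes

Yes, inside


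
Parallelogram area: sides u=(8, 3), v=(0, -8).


|u x v| = |8*(-8) - 3*0|
= |(-64) - 0| = 64

64


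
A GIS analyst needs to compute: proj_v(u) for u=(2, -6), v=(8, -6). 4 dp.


u.v = 52, |v| = sqrt(100) = 10
Scalar projection = u.v / |v| = 52 / sqrt(100) = 5.2

5.2


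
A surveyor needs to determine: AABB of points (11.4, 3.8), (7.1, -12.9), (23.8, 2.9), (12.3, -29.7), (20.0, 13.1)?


x range: [7.1, 23.8]
y range: [-29.7, 13.1]
Bounding box: (7.1,-29.7) to (23.8,13.1)

(7.1,-29.7) to (23.8,13.1)


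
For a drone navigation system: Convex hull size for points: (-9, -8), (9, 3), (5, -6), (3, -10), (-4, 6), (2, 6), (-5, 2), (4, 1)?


Convex hull vertices (CCW): (-9, -8), (3, -10), (5, -6), (9, 3), (2, 6), (-4, 6)
Count = 6

6


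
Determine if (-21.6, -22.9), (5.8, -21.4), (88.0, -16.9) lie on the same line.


Cross product: (5.8-(-21.6))*((-16.9)-(-22.9)) - ((-21.4)-(-22.9))*(88-(-21.6))
= 0

Yes, collinear


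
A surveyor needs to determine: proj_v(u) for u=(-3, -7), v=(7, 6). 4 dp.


u.v = -63, |v| = sqrt(85) = 9.2195
Scalar projection = u.v / |v| = -63 / sqrt(85) = -6.8333

-6.8333


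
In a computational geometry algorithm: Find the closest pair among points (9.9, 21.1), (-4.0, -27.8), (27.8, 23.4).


d(P0,P1) = 50.8372, d(P0,P2) = 18.0472, d(P1,P2) = 60.2717
Closest: P0 and P2

Closest pair: (9.9, 21.1) and (27.8, 23.4), distance = 18.0472


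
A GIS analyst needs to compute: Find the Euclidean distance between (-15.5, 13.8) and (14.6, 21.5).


dx=30.1, dy=7.7
d^2 = 30.1^2 + 7.7^2 = 965.3
d = sqrt(965.3) = 31.0693

31.0693


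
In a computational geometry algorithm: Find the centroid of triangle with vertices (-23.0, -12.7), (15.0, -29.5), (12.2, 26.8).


Centroid = ((x_A+x_B+x_C)/3, (y_A+y_B+y_C)/3)
= (((-23)+15+12.2)/3, ((-12.7)+(-29.5)+26.8)/3)
= (1.4, -5.1333)

(1.4, -5.1333)


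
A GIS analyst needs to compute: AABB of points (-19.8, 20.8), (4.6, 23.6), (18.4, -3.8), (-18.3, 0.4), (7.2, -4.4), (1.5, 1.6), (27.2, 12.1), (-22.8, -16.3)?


x range: [-22.8, 27.2]
y range: [-16.3, 23.6]
Bounding box: (-22.8,-16.3) to (27.2,23.6)

(-22.8,-16.3) to (27.2,23.6)


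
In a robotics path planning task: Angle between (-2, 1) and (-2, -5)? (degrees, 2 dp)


u.v = -1, |u| = sqrt(5) = 2.2361, |v| = sqrt(29) = 5.3852
cos(theta) = u.v/(|u||v|) = -1/sqrt(145) = -0.083045
theta = acos(-0.083045) = 94.76 degrees

94.76 degrees


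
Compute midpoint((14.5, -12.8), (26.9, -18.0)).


M = ((14.5+26.9)/2, ((-12.8)+(-18))/2)
= (20.7, -15.4)

(20.7, -15.4)


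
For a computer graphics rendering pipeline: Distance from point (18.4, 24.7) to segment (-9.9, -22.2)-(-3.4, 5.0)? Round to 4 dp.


Project P onto AB: t = 1 (clamped to [0,1])
Closest point on segment: (-3.4, 5)
Distance: 29.3825

29.3825


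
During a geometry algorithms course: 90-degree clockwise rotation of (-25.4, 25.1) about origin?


90° CW: (x,y) -> (y, -x)
(-25.4,25.1) -> (25.1, 25.4)

(25.1, 25.4)


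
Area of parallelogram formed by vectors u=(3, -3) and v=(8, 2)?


|u x v| = |3*2 - (-3)*8|
= |6 - (-24)| = 30

30


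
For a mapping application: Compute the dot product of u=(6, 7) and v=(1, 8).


u . v = u_x*v_x + u_y*v_y = 6*1 + 7*8
= 6 + 56 = 62

62


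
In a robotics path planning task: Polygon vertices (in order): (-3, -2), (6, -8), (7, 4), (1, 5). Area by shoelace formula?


Shoelace sum: ((-3)*(-8) - 6*(-2)) + (6*4 - 7*(-8)) + (7*5 - 1*4) + (1*(-2) - (-3)*5)
= 160
Area = |160|/2 = 80

80


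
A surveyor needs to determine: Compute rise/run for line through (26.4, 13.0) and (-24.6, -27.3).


slope = (y2-y1)/(x2-x1) = ((-27.3)-13)/((-24.6)-26.4) = (-40.3)/(-51) = 0.7902

0.7902


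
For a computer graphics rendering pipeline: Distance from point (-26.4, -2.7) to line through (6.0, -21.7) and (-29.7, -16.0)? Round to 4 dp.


|cross product| = 493.62
|line direction| = sqrt(1306.98) = 36.1522
Distance = 493.62/sqrt(1306.98) = 13.6539

13.6539


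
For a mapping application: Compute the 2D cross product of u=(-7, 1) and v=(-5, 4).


u x v = u_x*v_y - u_y*v_x = (-7)*4 - 1*(-5)
= (-28) - (-5) = -23

-23


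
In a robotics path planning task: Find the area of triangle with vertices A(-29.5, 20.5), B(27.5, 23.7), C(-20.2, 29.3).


Area = |x_A(y_B-y_C) + x_B(y_C-y_A) + x_C(y_A-y_B)|/2
= |165.2 + 242 + 64.64|/2
= 471.84/2 = 235.92

235.92


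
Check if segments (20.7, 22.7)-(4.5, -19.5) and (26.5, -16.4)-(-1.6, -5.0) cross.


Cross products: d1=-1032.59, d2=337.91, d3=878.18, d4=-492.32
d1*d2 < 0 and d3*d4 < 0? yes

Yes, they intersect


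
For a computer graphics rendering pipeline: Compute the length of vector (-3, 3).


|u| = sqrt((-3)^2 + 3^2) = sqrt(18) = 4.2426

4.2426


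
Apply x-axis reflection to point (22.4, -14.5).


Reflection over x-axis: (x,y) -> (x,-y)
(22.4, -14.5) -> (22.4, 14.5)

(22.4, 14.5)


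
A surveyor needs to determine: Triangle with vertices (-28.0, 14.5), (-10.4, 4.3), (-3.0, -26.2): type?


Side lengths squared: AB^2=413.8, BC^2=985.01, CA^2=2281.49
Sorted: [413.8, 985.01, 2281.49]
By sides: Scalene, By angles: Obtuse

Scalene, Obtuse


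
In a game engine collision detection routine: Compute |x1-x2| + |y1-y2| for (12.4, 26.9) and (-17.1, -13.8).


|12.4-(-17.1)| + |26.9-(-13.8)| = 29.5 + 40.7 = 70.2

70.2


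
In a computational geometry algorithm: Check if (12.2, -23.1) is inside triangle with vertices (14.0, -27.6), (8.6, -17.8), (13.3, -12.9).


Cross products: AB x AP = -6.66, BC x BP = -42.55, CA x CP = -23.31
All same sign? yes

Yes, inside


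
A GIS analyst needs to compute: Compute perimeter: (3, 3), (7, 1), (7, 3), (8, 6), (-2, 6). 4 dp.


Sides: (3, 3)->(7, 1): sqrt(20) = 4.472136, (7, 1)->(7, 3): sqrt(4) = 2, (7, 3)->(8, 6): sqrt(10) = 3.162278, (8, 6)->(-2, 6): sqrt(100) = 10, (-2, 6)->(3, 3): sqrt(34) = 5.830952
Sum = 25.465366
Perimeter = 25.4654

25.4654


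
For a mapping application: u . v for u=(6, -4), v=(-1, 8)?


u . v = u_x*v_x + u_y*v_y = 6*(-1) + (-4)*8
= (-6) + (-32) = -38

-38


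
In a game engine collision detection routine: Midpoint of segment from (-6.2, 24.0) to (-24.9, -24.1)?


M = (((-6.2)+(-24.9))/2, (24+(-24.1))/2)
= (-15.55, -0.05)

(-15.55, -0.05)


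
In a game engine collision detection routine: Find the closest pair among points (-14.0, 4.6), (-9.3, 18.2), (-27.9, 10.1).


d(P0,P1) = 14.3892, d(P0,P2) = 14.9486, d(P1,P2) = 20.2872
Closest: P0 and P1

Closest pair: (-14.0, 4.6) and (-9.3, 18.2), distance = 14.3892


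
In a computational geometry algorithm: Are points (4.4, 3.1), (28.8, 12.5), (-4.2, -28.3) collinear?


Cross product: (28.8-4.4)*((-28.3)-3.1) - (12.5-3.1)*((-4.2)-4.4)
= -685.32

No, not collinear


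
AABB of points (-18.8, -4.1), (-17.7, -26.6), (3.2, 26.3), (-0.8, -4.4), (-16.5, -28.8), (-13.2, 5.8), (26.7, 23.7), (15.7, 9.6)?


x range: [-18.8, 26.7]
y range: [-28.8, 26.3]
Bounding box: (-18.8,-28.8) to (26.7,26.3)

(-18.8,-28.8) to (26.7,26.3)


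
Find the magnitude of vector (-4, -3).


|u| = sqrt((-4)^2 + (-3)^2) = sqrt(25) = 5

5


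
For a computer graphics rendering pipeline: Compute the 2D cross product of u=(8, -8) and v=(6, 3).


u x v = u_x*v_y - u_y*v_x = 8*3 - (-8)*6
= 24 - (-48) = 72

72


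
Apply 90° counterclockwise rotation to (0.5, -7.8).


90° CCW: (x,y) -> (-y, x)
(0.5,-7.8) -> (7.8, 0.5)

(7.8, 0.5)


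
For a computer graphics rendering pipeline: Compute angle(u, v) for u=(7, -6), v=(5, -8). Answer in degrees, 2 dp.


u.v = 83, |u| = sqrt(85) = 9.2195, |v| = sqrt(89) = 9.434
cos(theta) = u.v/(|u||v|) = 83/sqrt(7565) = 0.954275
theta = acos(0.954275) = 17.39 degrees

17.39 degrees


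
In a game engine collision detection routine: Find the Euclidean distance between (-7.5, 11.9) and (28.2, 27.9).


dx=35.7, dy=16
d^2 = 35.7^2 + 16^2 = 1530.49
d = sqrt(1530.49) = 39.1215

39.1215


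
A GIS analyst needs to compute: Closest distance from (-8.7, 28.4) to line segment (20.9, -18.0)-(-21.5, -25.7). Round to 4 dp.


Project P onto AB: t = 0.4834 (clamped to [0,1])
Closest point on segment: (0.4024, -21.7224)
Distance: 50.9422

50.9422


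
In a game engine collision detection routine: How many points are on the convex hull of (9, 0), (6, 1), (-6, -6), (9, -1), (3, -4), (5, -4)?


Convex hull vertices (CCW): (-6, -6), (5, -4), (9, -1), (9, 0), (6, 1)
Count = 5

5


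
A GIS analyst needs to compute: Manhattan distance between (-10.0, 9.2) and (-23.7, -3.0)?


|(-10)-(-23.7)| + |9.2-(-3)| = 13.7 + 12.2 = 25.9

25.9


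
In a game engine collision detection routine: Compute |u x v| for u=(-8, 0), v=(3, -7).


|u x v| = |(-8)*(-7) - 0*3|
= |56 - 0| = 56

56


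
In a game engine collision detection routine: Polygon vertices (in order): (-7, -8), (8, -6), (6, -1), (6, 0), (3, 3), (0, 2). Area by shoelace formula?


Shoelace sum: ((-7)*(-6) - 8*(-8)) + (8*(-1) - 6*(-6)) + (6*0 - 6*(-1)) + (6*3 - 3*0) + (3*2 - 0*3) + (0*(-8) - (-7)*2)
= 178
Area = |178|/2 = 89

89


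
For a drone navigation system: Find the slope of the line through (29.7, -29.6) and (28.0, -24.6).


slope = (y2-y1)/(x2-x1) = ((-24.6)-(-29.6))/(28-29.7) = 5/(-1.7) = -2.9412

-2.9412


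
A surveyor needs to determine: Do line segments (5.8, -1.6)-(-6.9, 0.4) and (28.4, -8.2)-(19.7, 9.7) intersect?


Cross products: d1=347.12, d2=557.05, d3=38.62, d4=-171.31
d1*d2 < 0 and d3*d4 < 0? no

No, they don't intersect


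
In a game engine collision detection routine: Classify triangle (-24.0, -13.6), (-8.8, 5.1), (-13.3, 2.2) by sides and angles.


Side lengths squared: AB^2=580.73, BC^2=28.66, CA^2=364.13
Sorted: [28.66, 364.13, 580.73]
By sides: Scalene, By angles: Obtuse

Scalene, Obtuse


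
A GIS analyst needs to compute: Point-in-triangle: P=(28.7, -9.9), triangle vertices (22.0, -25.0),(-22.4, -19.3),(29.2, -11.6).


Cross products: AB x AP = -708.63, BC x BP = 91.57, CA x CP = -18.94
All same sign? no

No, outside


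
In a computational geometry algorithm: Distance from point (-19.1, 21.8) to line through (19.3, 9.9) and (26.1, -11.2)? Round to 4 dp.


|cross product| = 729.32
|line direction| = sqrt(491.45) = 22.1687
Distance = 729.32/sqrt(491.45) = 32.8987

32.8987


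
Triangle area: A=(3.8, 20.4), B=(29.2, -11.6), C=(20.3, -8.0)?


Area = |x_A(y_B-y_C) + x_B(y_C-y_A) + x_C(y_A-y_B)|/2
= |(-13.68) + (-829.28) + 649.6|/2
= 193.36/2 = 96.68

96.68


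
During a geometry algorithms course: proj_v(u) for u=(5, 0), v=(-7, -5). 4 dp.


u.v = -35, |v| = sqrt(74) = 8.6023
Scalar projection = u.v / |v| = -35 / sqrt(74) = -4.0687

-4.0687


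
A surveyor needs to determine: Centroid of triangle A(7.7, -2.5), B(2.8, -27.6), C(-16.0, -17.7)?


Centroid = ((x_A+x_B+x_C)/3, (y_A+y_B+y_C)/3)
= ((7.7+2.8+(-16))/3, ((-2.5)+(-27.6)+(-17.7))/3)
= (-1.8333, -15.9333)

(-1.8333, -15.9333)


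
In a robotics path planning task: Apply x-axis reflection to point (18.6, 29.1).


Reflection over x-axis: (x,y) -> (x,-y)
(18.6, 29.1) -> (18.6, -29.1)

(18.6, -29.1)


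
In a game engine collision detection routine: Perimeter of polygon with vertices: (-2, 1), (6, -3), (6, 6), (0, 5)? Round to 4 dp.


Sides: (-2, 1)->(6, -3): sqrt(80) = 8.944272, (6, -3)->(6, 6): sqrt(81) = 9, (6, 6)->(0, 5): sqrt(37) = 6.082763, (0, 5)->(-2, 1): sqrt(20) = 4.472136
Sum = 28.499171
Perimeter = 28.4992

28.4992


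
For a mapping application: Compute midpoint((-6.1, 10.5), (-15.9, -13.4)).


M = (((-6.1)+(-15.9))/2, (10.5+(-13.4))/2)
= (-11, -1.45)

(-11, -1.45)


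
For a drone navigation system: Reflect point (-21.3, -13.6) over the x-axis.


Reflection over x-axis: (x,y) -> (x,-y)
(-21.3, -13.6) -> (-21.3, 13.6)

(-21.3, 13.6)


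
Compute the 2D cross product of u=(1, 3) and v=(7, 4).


u x v = u_x*v_y - u_y*v_x = 1*4 - 3*7
= 4 - 21 = -17

-17


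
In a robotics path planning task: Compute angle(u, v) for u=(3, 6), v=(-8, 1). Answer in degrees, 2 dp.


u.v = -18, |u| = sqrt(45) = 6.7082, |v| = sqrt(65) = 8.0623
cos(theta) = u.v/(|u||v|) = -18/sqrt(2925) = -0.33282
theta = acos(-0.33282) = 109.44 degrees

109.44 degrees


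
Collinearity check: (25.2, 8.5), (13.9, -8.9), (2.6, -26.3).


Cross product: (13.9-25.2)*((-26.3)-8.5) - ((-8.9)-8.5)*(2.6-25.2)
= 0

Yes, collinear


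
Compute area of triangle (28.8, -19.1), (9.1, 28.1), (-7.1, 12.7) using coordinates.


Area = |x_A(y_B-y_C) + x_B(y_C-y_A) + x_C(y_A-y_B)|/2
= |443.52 + 289.38 + 335.12|/2
= 1068.02/2 = 534.01

534.01


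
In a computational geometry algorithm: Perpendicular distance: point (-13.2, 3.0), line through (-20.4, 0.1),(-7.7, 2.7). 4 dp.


|cross product| = 18.11
|line direction| = sqrt(168.05) = 12.9634
Distance = 18.11/sqrt(168.05) = 1.397

1.397


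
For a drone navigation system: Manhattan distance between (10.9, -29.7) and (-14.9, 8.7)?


|10.9-(-14.9)| + |(-29.7)-8.7| = 25.8 + 38.4 = 64.2

64.2


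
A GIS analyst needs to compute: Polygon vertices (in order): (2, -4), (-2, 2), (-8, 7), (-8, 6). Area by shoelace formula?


Shoelace sum: (2*2 - (-2)*(-4)) + ((-2)*7 - (-8)*2) + ((-8)*6 - (-8)*7) + ((-8)*(-4) - 2*6)
= 26
Area = |26|/2 = 13

13


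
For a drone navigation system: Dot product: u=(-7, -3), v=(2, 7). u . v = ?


u . v = u_x*v_x + u_y*v_y = (-7)*2 + (-3)*7
= (-14) + (-21) = -35

-35


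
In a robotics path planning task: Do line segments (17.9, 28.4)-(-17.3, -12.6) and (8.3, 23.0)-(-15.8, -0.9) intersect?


Cross products: d1=99.3, d2=246.12, d3=-203.52, d4=-350.34
d1*d2 < 0 and d3*d4 < 0? no

No, they don't intersect


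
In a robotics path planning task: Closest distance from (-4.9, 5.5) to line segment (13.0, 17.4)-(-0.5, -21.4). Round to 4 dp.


Project P onto AB: t = 0.4168 (clamped to [0,1])
Closest point on segment: (7.3737, 1.2295)
Distance: 12.9954

12.9954


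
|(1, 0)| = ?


|u| = sqrt(1^2 + 0^2) = sqrt(1) = 1

1


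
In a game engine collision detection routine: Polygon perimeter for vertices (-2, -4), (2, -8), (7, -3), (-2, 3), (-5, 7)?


Sides: (-2, -4)->(2, -8): sqrt(32) = 5.656854, (2, -8)->(7, -3): sqrt(50) = 7.071068, (7, -3)->(-2, 3): sqrt(117) = 10.816654, (-2, 3)->(-5, 7): sqrt(25) = 5, (-5, 7)->(-2, -4): sqrt(130) = 11.401754
Sum = 39.94633
Perimeter = 39.9463

39.9463


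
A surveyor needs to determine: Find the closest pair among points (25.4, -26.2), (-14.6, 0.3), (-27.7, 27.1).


d(P0,P1) = 47.9818, d(P0,P2) = 75.2363, d(P1,P2) = 29.8304
Closest: P1 and P2

Closest pair: (-14.6, 0.3) and (-27.7, 27.1), distance = 29.8304


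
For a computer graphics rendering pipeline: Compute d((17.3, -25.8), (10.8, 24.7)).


dx=-6.5, dy=50.5
d^2 = (-6.5)^2 + 50.5^2 = 2592.5
d = sqrt(2592.5) = 50.9166

50.9166


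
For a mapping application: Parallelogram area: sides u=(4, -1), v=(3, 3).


|u x v| = |4*3 - (-1)*3|
= |12 - (-3)| = 15

15


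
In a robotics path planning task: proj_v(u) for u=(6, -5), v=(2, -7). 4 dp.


u.v = 47, |v| = sqrt(53) = 7.2801
Scalar projection = u.v / |v| = 47 / sqrt(53) = 6.4559

6.4559


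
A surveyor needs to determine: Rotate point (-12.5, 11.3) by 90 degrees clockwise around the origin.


90° CW: (x,y) -> (y, -x)
(-12.5,11.3) -> (11.3, 12.5)

(11.3, 12.5)


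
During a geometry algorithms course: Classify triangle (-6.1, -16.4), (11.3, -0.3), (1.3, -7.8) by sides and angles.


Side lengths squared: AB^2=561.97, BC^2=156.25, CA^2=128.72
Sorted: [128.72, 156.25, 561.97]
By sides: Scalene, By angles: Obtuse

Scalene, Obtuse


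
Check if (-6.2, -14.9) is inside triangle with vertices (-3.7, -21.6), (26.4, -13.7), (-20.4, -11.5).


Cross products: AB x AP = 221.42, BC x BP = 127.88, CA x CP = 86.64
All same sign? yes

Yes, inside


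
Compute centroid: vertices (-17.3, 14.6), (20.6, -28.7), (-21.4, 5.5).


Centroid = ((x_A+x_B+x_C)/3, (y_A+y_B+y_C)/3)
= (((-17.3)+20.6+(-21.4))/3, (14.6+(-28.7)+5.5)/3)
= (-6.0333, -2.8667)

(-6.0333, -2.8667)


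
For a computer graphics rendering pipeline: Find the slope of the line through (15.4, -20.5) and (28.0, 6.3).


slope = (y2-y1)/(x2-x1) = (6.3-(-20.5))/(28-15.4) = 26.8/12.6 = 2.127

2.127


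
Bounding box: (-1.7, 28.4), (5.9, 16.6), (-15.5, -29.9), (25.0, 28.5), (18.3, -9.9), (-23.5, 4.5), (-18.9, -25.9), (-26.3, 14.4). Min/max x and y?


x range: [-26.3, 25]
y range: [-29.9, 28.5]
Bounding box: (-26.3,-29.9) to (25,28.5)

(-26.3,-29.9) to (25,28.5)


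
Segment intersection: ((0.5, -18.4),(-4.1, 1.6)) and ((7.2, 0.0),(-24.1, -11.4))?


Cross products: d1=499.54, d2=-178.9, d3=-218.64, d4=459.8
d1*d2 < 0 and d3*d4 < 0? yes

Yes, they intersect


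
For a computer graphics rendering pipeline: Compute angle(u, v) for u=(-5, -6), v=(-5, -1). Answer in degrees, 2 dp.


u.v = 31, |u| = sqrt(61) = 7.8102, |v| = sqrt(26) = 5.099
cos(theta) = u.v/(|u||v|) = 31/sqrt(1586) = 0.778413
theta = acos(0.778413) = 38.88 degrees

38.88 degrees


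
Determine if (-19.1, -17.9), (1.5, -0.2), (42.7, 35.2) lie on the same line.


Cross product: (1.5-(-19.1))*(35.2-(-17.9)) - ((-0.2)-(-17.9))*(42.7-(-19.1))
= 0

Yes, collinear


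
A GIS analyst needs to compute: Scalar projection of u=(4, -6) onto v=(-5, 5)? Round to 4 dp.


u.v = -50, |v| = sqrt(50) = 7.0711
Scalar projection = u.v / |v| = -50 / sqrt(50) = -7.0711

-7.0711


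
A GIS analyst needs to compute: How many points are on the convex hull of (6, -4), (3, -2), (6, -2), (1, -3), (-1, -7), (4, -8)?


Convex hull vertices (CCW): (-1, -7), (4, -8), (6, -4), (6, -2), (3, -2), (1, -3)
Count = 6

6


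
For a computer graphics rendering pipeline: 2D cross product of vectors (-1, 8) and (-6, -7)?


u x v = u_x*v_y - u_y*v_x = (-1)*(-7) - 8*(-6)
= 7 - (-48) = 55

55


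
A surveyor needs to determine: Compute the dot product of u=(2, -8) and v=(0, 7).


u . v = u_x*v_x + u_y*v_y = 2*0 + (-8)*7
= 0 + (-56) = -56

-56


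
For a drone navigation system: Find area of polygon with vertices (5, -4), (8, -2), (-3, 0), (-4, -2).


Shoelace sum: (5*(-2) - 8*(-4)) + (8*0 - (-3)*(-2)) + ((-3)*(-2) - (-4)*0) + ((-4)*(-4) - 5*(-2))
= 48
Area = |48|/2 = 24

24


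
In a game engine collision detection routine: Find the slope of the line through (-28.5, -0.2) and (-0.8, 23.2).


slope = (y2-y1)/(x2-x1) = (23.2-(-0.2))/((-0.8)-(-28.5)) = 23.4/27.7 = 0.8448

0.8448


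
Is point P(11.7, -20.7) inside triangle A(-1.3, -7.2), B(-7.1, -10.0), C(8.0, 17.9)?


Cross products: AB x AP = 114.7, BC x BP = -686.09, CA x CP = 451.85
All same sign? no

No, outside


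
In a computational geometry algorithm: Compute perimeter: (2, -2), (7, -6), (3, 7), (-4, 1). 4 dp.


Sides: (2, -2)->(7, -6): sqrt(41) = 6.403124, (7, -6)->(3, 7): sqrt(185) = 13.601471, (3, 7)->(-4, 1): sqrt(85) = 9.219544, (-4, 1)->(2, -2): sqrt(45) = 6.708204
Sum = 35.932343
Perimeter = 35.9323

35.9323


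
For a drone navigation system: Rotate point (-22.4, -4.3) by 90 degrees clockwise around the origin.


90° CW: (x,y) -> (y, -x)
(-22.4,-4.3) -> (-4.3, 22.4)

(-4.3, 22.4)


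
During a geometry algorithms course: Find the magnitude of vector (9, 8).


|u| = sqrt(9^2 + 8^2) = sqrt(145) = 12.0416

12.0416


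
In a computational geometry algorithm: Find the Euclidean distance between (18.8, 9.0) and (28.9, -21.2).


dx=10.1, dy=-30.2
d^2 = 10.1^2 + (-30.2)^2 = 1014.05
d = sqrt(1014.05) = 31.8442

31.8442


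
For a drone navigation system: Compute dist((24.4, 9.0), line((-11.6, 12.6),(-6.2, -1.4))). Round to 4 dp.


|cross product| = 484.56
|line direction| = sqrt(225.16) = 15.0053
Distance = 484.56/sqrt(225.16) = 32.2925

32.2925


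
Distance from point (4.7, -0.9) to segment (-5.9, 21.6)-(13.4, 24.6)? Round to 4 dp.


Project P onto AB: t = 0.3593 (clamped to [0,1])
Closest point on segment: (1.035, 22.678)
Distance: 23.8611

23.8611


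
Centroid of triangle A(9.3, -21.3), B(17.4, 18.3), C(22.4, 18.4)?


Centroid = ((x_A+x_B+x_C)/3, (y_A+y_B+y_C)/3)
= ((9.3+17.4+22.4)/3, ((-21.3)+18.3+18.4)/3)
= (16.3667, 5.1333)

(16.3667, 5.1333)


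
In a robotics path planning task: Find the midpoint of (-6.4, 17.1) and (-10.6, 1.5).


M = (((-6.4)+(-10.6))/2, (17.1+1.5)/2)
= (-8.5, 9.3)

(-8.5, 9.3)


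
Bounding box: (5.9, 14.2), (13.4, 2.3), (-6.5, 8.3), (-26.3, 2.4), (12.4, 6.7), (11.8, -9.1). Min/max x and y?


x range: [-26.3, 13.4]
y range: [-9.1, 14.2]
Bounding box: (-26.3,-9.1) to (13.4,14.2)

(-26.3,-9.1) to (13.4,14.2)


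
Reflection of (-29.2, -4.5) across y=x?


Reflection over y=x: (x,y) -> (y,x)
(-29.2, -4.5) -> (-4.5, -29.2)

(-4.5, -29.2)


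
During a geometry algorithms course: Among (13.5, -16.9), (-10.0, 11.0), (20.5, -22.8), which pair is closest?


d(P0,P1) = 36.4782, d(P0,P2) = 9.1548, d(P1,P2) = 45.5268
Closest: P0 and P2

Closest pair: (13.5, -16.9) and (20.5, -22.8), distance = 9.1548


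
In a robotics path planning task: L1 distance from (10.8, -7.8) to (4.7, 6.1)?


|10.8-4.7| + |(-7.8)-6.1| = 6.1 + 13.9 = 20

20


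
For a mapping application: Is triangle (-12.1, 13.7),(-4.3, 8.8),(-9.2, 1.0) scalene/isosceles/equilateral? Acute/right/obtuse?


Side lengths squared: AB^2=84.85, BC^2=84.85, CA^2=169.7
Sorted: [84.85, 84.85, 169.7]
By sides: Isosceles, By angles: Right

Isosceles, Right


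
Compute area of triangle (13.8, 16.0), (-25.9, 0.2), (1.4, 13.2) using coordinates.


Area = |x_A(y_B-y_C) + x_B(y_C-y_A) + x_C(y_A-y_B)|/2
= |(-179.4) + 72.52 + 22.12|/2
= 84.76/2 = 42.38

42.38


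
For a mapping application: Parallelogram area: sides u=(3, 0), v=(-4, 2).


|u x v| = |3*2 - 0*(-4)|
= |6 - 0| = 6

6


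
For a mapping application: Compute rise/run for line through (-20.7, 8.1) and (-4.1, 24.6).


slope = (y2-y1)/(x2-x1) = (24.6-8.1)/((-4.1)-(-20.7)) = 16.5/16.6 = 0.994

0.994


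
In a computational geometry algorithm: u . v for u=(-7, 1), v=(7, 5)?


u . v = u_x*v_x + u_y*v_y = (-7)*7 + 1*5
= (-49) + 5 = -44

-44


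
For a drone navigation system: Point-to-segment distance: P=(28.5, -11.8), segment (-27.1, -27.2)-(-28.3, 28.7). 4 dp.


Project P onto AB: t = 0.254 (clamped to [0,1])
Closest point on segment: (-27.4048, -13.0001)
Distance: 55.9177

55.9177


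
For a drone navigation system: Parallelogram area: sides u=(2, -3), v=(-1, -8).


|u x v| = |2*(-8) - (-3)*(-1)|
= |(-16) - 3| = 19

19


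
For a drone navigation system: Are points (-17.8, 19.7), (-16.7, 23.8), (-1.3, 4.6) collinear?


Cross product: ((-16.7)-(-17.8))*(4.6-19.7) - (23.8-19.7)*((-1.3)-(-17.8))
= -84.26

No, not collinear


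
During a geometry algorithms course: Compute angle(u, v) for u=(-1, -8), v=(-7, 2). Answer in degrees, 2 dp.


u.v = -9, |u| = sqrt(65) = 8.0623, |v| = sqrt(53) = 7.2801
cos(theta) = u.v/(|u||v|) = -9/sqrt(3445) = -0.153337
theta = acos(-0.153337) = 98.82 degrees

98.82 degrees


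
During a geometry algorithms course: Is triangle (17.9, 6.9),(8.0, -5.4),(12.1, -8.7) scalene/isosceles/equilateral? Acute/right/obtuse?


Side lengths squared: AB^2=249.3, BC^2=27.7, CA^2=277
Sorted: [27.7, 249.3, 277]
By sides: Scalene, By angles: Right

Scalene, Right


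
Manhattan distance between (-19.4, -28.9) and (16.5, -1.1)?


|(-19.4)-16.5| + |(-28.9)-(-1.1)| = 35.9 + 27.8 = 63.7

63.7


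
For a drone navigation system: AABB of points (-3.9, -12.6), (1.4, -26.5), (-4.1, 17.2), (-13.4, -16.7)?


x range: [-13.4, 1.4]
y range: [-26.5, 17.2]
Bounding box: (-13.4,-26.5) to (1.4,17.2)

(-13.4,-26.5) to (1.4,17.2)


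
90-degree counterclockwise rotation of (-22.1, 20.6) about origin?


90° CCW: (x,y) -> (-y, x)
(-22.1,20.6) -> (-20.6, -22.1)

(-20.6, -22.1)


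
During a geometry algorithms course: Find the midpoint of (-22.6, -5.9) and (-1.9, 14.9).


M = (((-22.6)+(-1.9))/2, ((-5.9)+14.9)/2)
= (-12.25, 4.5)

(-12.25, 4.5)


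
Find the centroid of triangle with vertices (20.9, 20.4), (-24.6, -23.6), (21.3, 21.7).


Centroid = ((x_A+x_B+x_C)/3, (y_A+y_B+y_C)/3)
= ((20.9+(-24.6)+21.3)/3, (20.4+(-23.6)+21.7)/3)
= (5.8667, 6.1667)

(5.8667, 6.1667)


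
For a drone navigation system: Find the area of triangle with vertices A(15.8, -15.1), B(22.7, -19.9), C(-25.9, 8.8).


Area = |x_A(y_B-y_C) + x_B(y_C-y_A) + x_C(y_A-y_B)|/2
= |(-453.46) + 542.53 + (-124.32)|/2
= 35.25/2 = 17.625

17.625


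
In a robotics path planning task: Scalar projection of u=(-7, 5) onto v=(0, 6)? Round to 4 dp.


u.v = 30, |v| = sqrt(36) = 6
Scalar projection = u.v / |v| = 30 / sqrt(36) = 5

5


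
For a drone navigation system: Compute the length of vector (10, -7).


|u| = sqrt(10^2 + (-7)^2) = sqrt(149) = 12.2066

12.2066


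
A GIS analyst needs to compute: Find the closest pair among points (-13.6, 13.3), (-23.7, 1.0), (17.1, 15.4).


d(P0,P1) = 15.9154, d(P0,P2) = 30.7717, d(P1,P2) = 43.2666
Closest: P0 and P1

Closest pair: (-13.6, 13.3) and (-23.7, 1.0), distance = 15.9154


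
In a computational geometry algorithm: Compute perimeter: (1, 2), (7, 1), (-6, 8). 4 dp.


Sides: (1, 2)->(7, 1): sqrt(37) = 6.082763, (7, 1)->(-6, 8): sqrt(218) = 14.764823, (-6, 8)->(1, 2): sqrt(85) = 9.219544
Sum = 30.06713
Perimeter = 30.0671

30.0671


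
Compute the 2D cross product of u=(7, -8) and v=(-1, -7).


u x v = u_x*v_y - u_y*v_x = 7*(-7) - (-8)*(-1)
= (-49) - 8 = -57

-57


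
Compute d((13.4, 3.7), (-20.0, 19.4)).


dx=-33.4, dy=15.7
d^2 = (-33.4)^2 + 15.7^2 = 1362.05
d = sqrt(1362.05) = 36.906

36.906


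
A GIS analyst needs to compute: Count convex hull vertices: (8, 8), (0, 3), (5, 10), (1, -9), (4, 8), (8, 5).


Convex hull vertices (CCW): (0, 3), (1, -9), (8, 5), (8, 8), (5, 10)
Count = 5

5


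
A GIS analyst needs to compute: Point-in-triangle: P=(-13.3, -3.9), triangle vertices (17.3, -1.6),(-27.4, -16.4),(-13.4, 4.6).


Cross products: AB x AP = -350.07, BC x BP = -121.1, CA x CP = -260.33
All same sign? yes

Yes, inside


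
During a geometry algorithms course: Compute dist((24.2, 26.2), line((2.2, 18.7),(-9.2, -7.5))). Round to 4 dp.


|cross product| = 490.9
|line direction| = sqrt(816.4) = 28.5727
Distance = 490.9/sqrt(816.4) = 17.1807

17.1807


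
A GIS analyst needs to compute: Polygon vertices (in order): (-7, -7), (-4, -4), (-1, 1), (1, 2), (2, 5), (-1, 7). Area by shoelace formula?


Shoelace sum: ((-7)*(-4) - (-4)*(-7)) + ((-4)*1 - (-1)*(-4)) + ((-1)*2 - 1*1) + (1*5 - 2*2) + (2*7 - (-1)*5) + ((-1)*(-7) - (-7)*7)
= 65
Area = |65|/2 = 32.5

32.5


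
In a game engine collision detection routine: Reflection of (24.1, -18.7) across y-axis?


Reflection over y-axis: (x,y) -> (-x,y)
(24.1, -18.7) -> (-24.1, -18.7)

(-24.1, -18.7)


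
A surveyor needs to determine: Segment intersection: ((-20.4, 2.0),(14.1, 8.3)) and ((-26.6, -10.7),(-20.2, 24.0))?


Cross products: d1=-133.86, d2=-1290.69, d3=-399.09, d4=757.74
d1*d2 < 0 and d3*d4 < 0? no

No, they don't intersect


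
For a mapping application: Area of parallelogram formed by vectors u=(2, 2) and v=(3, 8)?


|u x v| = |2*8 - 2*3|
= |16 - 6| = 10

10


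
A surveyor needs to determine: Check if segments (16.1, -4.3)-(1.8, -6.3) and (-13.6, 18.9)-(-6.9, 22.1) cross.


Cross products: d1=-250.48, d2=-218.12, d3=-391.16, d4=-423.52
d1*d2 < 0 and d3*d4 < 0? no

No, they don't intersect


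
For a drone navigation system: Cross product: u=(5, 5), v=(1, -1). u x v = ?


u x v = u_x*v_y - u_y*v_x = 5*(-1) - 5*1
= (-5) - 5 = -10

-10


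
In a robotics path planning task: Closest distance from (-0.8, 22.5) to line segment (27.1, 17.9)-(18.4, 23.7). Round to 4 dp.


Project P onto AB: t = 1 (clamped to [0,1])
Closest point on segment: (18.4, 23.7)
Distance: 19.2375

19.2375


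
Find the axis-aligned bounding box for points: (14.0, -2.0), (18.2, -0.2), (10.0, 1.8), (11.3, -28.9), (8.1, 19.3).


x range: [8.1, 18.2]
y range: [-28.9, 19.3]
Bounding box: (8.1,-28.9) to (18.2,19.3)

(8.1,-28.9) to (18.2,19.3)


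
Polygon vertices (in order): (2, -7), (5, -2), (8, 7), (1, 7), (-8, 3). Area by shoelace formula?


Shoelace sum: (2*(-2) - 5*(-7)) + (5*7 - 8*(-2)) + (8*7 - 1*7) + (1*3 - (-8)*7) + ((-8)*(-7) - 2*3)
= 240
Area = |240|/2 = 120

120


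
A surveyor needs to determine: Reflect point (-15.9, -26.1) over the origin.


Reflection over origin: (x,y) -> (-x,-y)
(-15.9, -26.1) -> (15.9, 26.1)

(15.9, 26.1)


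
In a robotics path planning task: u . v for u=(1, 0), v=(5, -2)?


u . v = u_x*v_x + u_y*v_y = 1*5 + 0*(-2)
= 5 + 0 = 5

5


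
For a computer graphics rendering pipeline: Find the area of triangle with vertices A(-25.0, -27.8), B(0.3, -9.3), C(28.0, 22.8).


Area = |x_A(y_B-y_C) + x_B(y_C-y_A) + x_C(y_A-y_B)|/2
= |802.5 + 15.18 + (-518)|/2
= 299.68/2 = 149.84

149.84


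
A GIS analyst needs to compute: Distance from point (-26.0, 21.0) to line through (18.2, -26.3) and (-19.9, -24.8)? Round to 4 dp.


|cross product| = 1735.83
|line direction| = sqrt(1453.86) = 38.1295
Distance = 1735.83/sqrt(1453.86) = 45.5246

45.5246


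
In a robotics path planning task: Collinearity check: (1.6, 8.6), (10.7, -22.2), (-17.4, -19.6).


Cross product: (10.7-1.6)*((-19.6)-8.6) - ((-22.2)-8.6)*((-17.4)-1.6)
= -841.82

No, not collinear


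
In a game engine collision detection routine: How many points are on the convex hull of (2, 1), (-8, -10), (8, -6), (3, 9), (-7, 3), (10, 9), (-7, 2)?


Convex hull vertices (CCW): (-8, -10), (8, -6), (10, 9), (3, 9), (-7, 3)
Count = 5

5


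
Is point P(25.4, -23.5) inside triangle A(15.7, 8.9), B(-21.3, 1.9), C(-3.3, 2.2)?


Cross products: AB x AP = 1266.7, BC x BP = -471.21, CA x CP = -680.59
All same sign? no

No, outside


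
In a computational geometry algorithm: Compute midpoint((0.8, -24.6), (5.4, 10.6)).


M = ((0.8+5.4)/2, ((-24.6)+10.6)/2)
= (3.1, -7)

(3.1, -7)


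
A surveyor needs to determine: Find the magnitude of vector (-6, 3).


|u| = sqrt((-6)^2 + 3^2) = sqrt(45) = 6.7082

6.7082


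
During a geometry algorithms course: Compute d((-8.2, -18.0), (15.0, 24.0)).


dx=23.2, dy=42
d^2 = 23.2^2 + 42^2 = 2302.24
d = sqrt(2302.24) = 47.9817

47.9817


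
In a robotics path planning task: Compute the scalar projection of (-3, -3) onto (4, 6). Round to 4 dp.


u.v = -30, |v| = sqrt(52) = 7.2111
Scalar projection = u.v / |v| = -30 / sqrt(52) = -4.1603

-4.1603


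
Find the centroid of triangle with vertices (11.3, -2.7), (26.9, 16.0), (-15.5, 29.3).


Centroid = ((x_A+x_B+x_C)/3, (y_A+y_B+y_C)/3)
= ((11.3+26.9+(-15.5))/3, ((-2.7)+16+29.3)/3)
= (7.5667, 14.2)

(7.5667, 14.2)


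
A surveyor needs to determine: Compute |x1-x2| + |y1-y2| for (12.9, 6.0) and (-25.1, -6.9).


|12.9-(-25.1)| + |6-(-6.9)| = 38 + 12.9 = 50.9

50.9


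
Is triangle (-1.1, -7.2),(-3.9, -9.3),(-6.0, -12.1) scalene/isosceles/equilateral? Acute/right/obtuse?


Side lengths squared: AB^2=12.25, BC^2=12.25, CA^2=48.02
Sorted: [12.25, 12.25, 48.02]
By sides: Isosceles, By angles: Obtuse

Isosceles, Obtuse


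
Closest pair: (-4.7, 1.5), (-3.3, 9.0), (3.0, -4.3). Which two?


d(P0,P1) = 7.6295, d(P0,P2) = 9.64, d(P1,P2) = 14.7167
Closest: P0 and P1

Closest pair: (-4.7, 1.5) and (-3.3, 9.0), distance = 7.6295


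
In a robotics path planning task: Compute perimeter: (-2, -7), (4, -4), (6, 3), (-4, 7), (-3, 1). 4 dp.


Sides: (-2, -7)->(4, -4): sqrt(45) = 6.708204, (4, -4)->(6, 3): sqrt(53) = 7.28011, (6, 3)->(-4, 7): sqrt(116) = 10.77033, (-4, 7)->(-3, 1): sqrt(37) = 6.082763, (-3, 1)->(-2, -7): sqrt(65) = 8.062258
Sum = 38.903665
Perimeter = 38.9037

38.9037


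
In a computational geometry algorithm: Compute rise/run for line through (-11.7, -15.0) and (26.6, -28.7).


slope = (y2-y1)/(x2-x1) = ((-28.7)-(-15))/(26.6-(-11.7)) = (-13.7)/38.3 = -0.3577

-0.3577


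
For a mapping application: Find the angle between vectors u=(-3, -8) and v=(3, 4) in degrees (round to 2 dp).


u.v = -41, |u| = sqrt(73) = 8.544, |v| = sqrt(25) = 5
cos(theta) = u.v/(|u||v|) = -41/sqrt(1825) = -0.959737
theta = acos(-0.959737) = 163.69 degrees

163.69 degrees


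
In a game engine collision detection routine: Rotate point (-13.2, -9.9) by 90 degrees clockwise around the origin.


90° CW: (x,y) -> (y, -x)
(-13.2,-9.9) -> (-9.9, 13.2)

(-9.9, 13.2)


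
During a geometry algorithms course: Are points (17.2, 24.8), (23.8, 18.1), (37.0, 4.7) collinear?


Cross product: (23.8-17.2)*(4.7-24.8) - (18.1-24.8)*(37-17.2)
= 0

Yes, collinear


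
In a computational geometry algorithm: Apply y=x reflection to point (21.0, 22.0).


Reflection over y=x: (x,y) -> (y,x)
(21, 22) -> (22, 21)

(22, 21)


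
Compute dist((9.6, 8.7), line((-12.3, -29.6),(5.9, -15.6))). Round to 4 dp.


|cross product| = 390.46
|line direction| = sqrt(527.24) = 22.9617
Distance = 390.46/sqrt(527.24) = 17.0048

17.0048


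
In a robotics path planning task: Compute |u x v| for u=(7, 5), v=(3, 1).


|u x v| = |7*1 - 5*3|
= |7 - 15| = 8

8


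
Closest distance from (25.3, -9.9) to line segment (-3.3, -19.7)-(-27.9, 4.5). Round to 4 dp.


Project P onto AB: t = 0 (clamped to [0,1])
Closest point on segment: (-3.3, -19.7)
Distance: 30.2324

30.2324


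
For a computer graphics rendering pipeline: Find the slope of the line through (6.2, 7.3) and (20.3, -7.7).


slope = (y2-y1)/(x2-x1) = ((-7.7)-7.3)/(20.3-6.2) = (-15)/14.1 = -1.0638

-1.0638


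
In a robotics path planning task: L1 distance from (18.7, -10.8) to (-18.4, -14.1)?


|18.7-(-18.4)| + |(-10.8)-(-14.1)| = 37.1 + 3.3 = 40.4

40.4


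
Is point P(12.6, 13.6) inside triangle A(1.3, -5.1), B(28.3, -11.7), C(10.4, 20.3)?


Cross products: AB x AP = 579.48, BC x BP = 49.53, CA x CP = 116.85
All same sign? yes

Yes, inside


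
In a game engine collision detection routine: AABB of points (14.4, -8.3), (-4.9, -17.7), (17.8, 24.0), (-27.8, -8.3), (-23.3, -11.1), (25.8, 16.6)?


x range: [-27.8, 25.8]
y range: [-17.7, 24]
Bounding box: (-27.8,-17.7) to (25.8,24)

(-27.8,-17.7) to (25.8,24)


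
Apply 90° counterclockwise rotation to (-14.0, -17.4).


90° CCW: (x,y) -> (-y, x)
(-14,-17.4) -> (17.4, -14)

(17.4, -14)


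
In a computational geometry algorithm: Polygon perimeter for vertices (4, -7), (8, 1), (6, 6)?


Sides: (4, -7)->(8, 1): sqrt(80) = 8.944272, (8, 1)->(6, 6): sqrt(29) = 5.385165, (6, 6)->(4, -7): sqrt(173) = 13.152946
Sum = 27.482383
Perimeter = 27.4824

27.4824


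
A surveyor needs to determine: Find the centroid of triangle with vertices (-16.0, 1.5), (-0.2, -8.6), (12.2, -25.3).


Centroid = ((x_A+x_B+x_C)/3, (y_A+y_B+y_C)/3)
= (((-16)+(-0.2)+12.2)/3, (1.5+(-8.6)+(-25.3))/3)
= (-1.3333, -10.8)

(-1.3333, -10.8)


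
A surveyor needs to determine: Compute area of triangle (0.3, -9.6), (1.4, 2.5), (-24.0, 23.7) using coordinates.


Area = |x_A(y_B-y_C) + x_B(y_C-y_A) + x_C(y_A-y_B)|/2
= |(-6.36) + 46.62 + 290.4|/2
= 330.66/2 = 165.33

165.33


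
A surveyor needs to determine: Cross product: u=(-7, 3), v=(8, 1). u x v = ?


u x v = u_x*v_y - u_y*v_x = (-7)*1 - 3*8
= (-7) - 24 = -31

-31


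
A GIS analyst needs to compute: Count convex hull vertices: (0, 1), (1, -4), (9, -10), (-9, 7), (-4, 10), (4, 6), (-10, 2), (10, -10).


Convex hull vertices (CCW): (-10, 2), (9, -10), (10, -10), (4, 6), (-4, 10), (-9, 7)
Count = 6

6


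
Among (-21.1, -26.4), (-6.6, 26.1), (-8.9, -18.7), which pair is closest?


d(P0,P1) = 54.4656, d(P0,P2) = 14.4267, d(P1,P2) = 44.859
Closest: P0 and P2

Closest pair: (-21.1, -26.4) and (-8.9, -18.7), distance = 14.4267


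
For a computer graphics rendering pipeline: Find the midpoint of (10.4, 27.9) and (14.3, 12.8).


M = ((10.4+14.3)/2, (27.9+12.8)/2)
= (12.35, 20.35)

(12.35, 20.35)


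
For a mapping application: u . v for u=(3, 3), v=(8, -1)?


u . v = u_x*v_x + u_y*v_y = 3*8 + 3*(-1)
= 24 + (-3) = 21

21


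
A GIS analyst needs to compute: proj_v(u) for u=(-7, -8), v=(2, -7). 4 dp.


u.v = 42, |v| = sqrt(53) = 7.2801
Scalar projection = u.v / |v| = 42 / sqrt(53) = 5.7691

5.7691
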